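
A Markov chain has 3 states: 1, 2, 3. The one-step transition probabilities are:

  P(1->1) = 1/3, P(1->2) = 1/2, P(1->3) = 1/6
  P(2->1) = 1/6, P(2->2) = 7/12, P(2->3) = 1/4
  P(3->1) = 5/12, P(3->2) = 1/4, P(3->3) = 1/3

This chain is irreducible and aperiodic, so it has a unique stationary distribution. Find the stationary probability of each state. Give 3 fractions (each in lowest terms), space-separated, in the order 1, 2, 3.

The stationary distribution satisfies pi = pi * P, i.e.:
  pi_1 = 1/3*pi_1 + 1/6*pi_2 + 5/12*pi_3
  pi_2 = 1/2*pi_1 + 7/12*pi_2 + 1/4*pi_3
  pi_3 = 1/6*pi_1 + 1/4*pi_2 + 1/3*pi_3
with normalization: pi_1 + pi_2 + pi_3 = 1.

Using the first 2 balance equations plus normalization, the linear system A*pi = b is:
  [-2/3, 1/6, 5/12] . pi = 0
  [1/2, -5/12, 1/4] . pi = 0
  [1, 1, 1] . pi = 1

Solving yields:
  pi_1 = 31/113
  pi_2 = 54/113
  pi_3 = 28/113

Verification (pi * P):
  31/113*1/3 + 54/113*1/6 + 28/113*5/12 = 31/113 = pi_1  (ok)
  31/113*1/2 + 54/113*7/12 + 28/113*1/4 = 54/113 = pi_2  (ok)
  31/113*1/6 + 54/113*1/4 + 28/113*1/3 = 28/113 = pi_3  (ok)

Answer: 31/113 54/113 28/113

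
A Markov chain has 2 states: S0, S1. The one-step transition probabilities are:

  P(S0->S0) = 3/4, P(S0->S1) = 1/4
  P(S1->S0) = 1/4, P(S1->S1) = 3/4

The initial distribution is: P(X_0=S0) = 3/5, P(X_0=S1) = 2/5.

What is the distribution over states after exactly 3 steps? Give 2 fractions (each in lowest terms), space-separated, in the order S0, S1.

Answer: 41/80 39/80

Derivation:
Propagating the distribution step by step (d_{t+1} = d_t * P):
d_0 = (S0=3/5, S1=2/5)
  d_1[S0] = 3/5*3/4 + 2/5*1/4 = 11/20
  d_1[S1] = 3/5*1/4 + 2/5*3/4 = 9/20
d_1 = (S0=11/20, S1=9/20)
  d_2[S0] = 11/20*3/4 + 9/20*1/4 = 21/40
  d_2[S1] = 11/20*1/4 + 9/20*3/4 = 19/40
d_2 = (S0=21/40, S1=19/40)
  d_3[S0] = 21/40*3/4 + 19/40*1/4 = 41/80
  d_3[S1] = 21/40*1/4 + 19/40*3/4 = 39/80
d_3 = (S0=41/80, S1=39/80)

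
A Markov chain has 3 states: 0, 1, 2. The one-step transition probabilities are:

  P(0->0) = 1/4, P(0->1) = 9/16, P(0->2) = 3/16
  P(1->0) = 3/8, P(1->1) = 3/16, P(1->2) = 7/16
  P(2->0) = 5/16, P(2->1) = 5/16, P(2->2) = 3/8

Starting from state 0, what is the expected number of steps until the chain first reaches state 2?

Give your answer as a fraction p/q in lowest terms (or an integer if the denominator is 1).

Answer: 176/51

Derivation:
Let h_i = expected steps to first reach 2 from state i.
Boundary: h_2 = 0.
First-step equations for the other states:
  h_0 = 1 + 1/4*h_0 + 9/16*h_1 + 3/16*h_2
  h_1 = 1 + 3/8*h_0 + 3/16*h_1 + 7/16*h_2

Substituting h_2 = 0 and rearranging gives the linear system (I - Q) h = 1:
  [3/4, -9/16] . (h_0, h_1) = 1
  [-3/8, 13/16] . (h_0, h_1) = 1

Solving yields:
  h_0 = 176/51
  h_1 = 48/17

Starting state is 0, so the expected hitting time is h_0 = 176/51.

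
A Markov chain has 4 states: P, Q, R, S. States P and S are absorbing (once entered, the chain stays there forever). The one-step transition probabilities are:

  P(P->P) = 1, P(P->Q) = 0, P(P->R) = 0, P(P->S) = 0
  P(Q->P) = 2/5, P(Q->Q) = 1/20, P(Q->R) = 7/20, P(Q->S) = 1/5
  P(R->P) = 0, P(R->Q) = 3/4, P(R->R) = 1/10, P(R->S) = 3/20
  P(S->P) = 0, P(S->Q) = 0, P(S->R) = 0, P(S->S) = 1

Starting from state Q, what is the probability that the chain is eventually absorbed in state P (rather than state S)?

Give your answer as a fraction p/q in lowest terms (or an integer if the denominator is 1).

Answer: 48/79

Derivation:
Let a_i = P(absorbed in P | start in state i).
Boundary conditions: a_P = 1, a_S = 0.
For each transient state i, a_i = sum_j P(i->j) * a_j:
  a_Q = 2/5*a_P + 1/20*a_Q + 7/20*a_R + 1/5*a_S
  a_R = 0*a_P + 3/4*a_Q + 1/10*a_R + 3/20*a_S

Substituting a_P = 1 and a_S = 0, rearrange to (I - Q) a = r where r[i] = P(i -> P):
  [19/20, -7/20] . (a_Q, a_R) = 2/5
  [-3/4, 9/10] . (a_Q, a_R) = 0

Solving yields:
  a_Q = 48/79
  a_R = 40/79

Starting state is Q, so the absorption probability is a_Q = 48/79.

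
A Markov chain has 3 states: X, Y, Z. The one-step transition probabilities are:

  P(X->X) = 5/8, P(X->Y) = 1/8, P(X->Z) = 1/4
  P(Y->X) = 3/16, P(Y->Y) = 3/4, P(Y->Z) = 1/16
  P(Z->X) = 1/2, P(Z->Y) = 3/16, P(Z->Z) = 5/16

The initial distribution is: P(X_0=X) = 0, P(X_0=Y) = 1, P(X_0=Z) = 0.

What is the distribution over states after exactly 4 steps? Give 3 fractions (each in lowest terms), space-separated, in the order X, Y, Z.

Propagating the distribution step by step (d_{t+1} = d_t * P):
d_0 = (X=0, Y=1, Z=0)
  d_1[X] = 0*5/8 + 1*3/16 + 0*1/2 = 3/16
  d_1[Y] = 0*1/8 + 1*3/4 + 0*3/16 = 3/4
  d_1[Z] = 0*1/4 + 1*1/16 + 0*5/16 = 1/16
d_1 = (X=3/16, Y=3/4, Z=1/16)
  d_2[X] = 3/16*5/8 + 3/4*3/16 + 1/16*1/2 = 37/128
  d_2[Y] = 3/16*1/8 + 3/4*3/4 + 1/16*3/16 = 153/256
  d_2[Z] = 3/16*1/4 + 3/4*1/16 + 1/16*5/16 = 29/256
d_2 = (X=37/128, Y=153/256, Z=29/256)
  d_3[X] = 37/128*5/8 + 153/256*3/16 + 29/256*1/2 = 1431/4096
  d_3[Y] = 37/128*1/8 + 153/256*3/4 + 29/256*3/16 = 2071/4096
  d_3[Z] = 37/128*1/4 + 153/256*1/16 + 29/256*5/16 = 297/2048
d_3 = (X=1431/4096, Y=2071/4096, Z=297/2048)
  d_4[X] = 1431/4096*5/8 + 2071/4096*3/16 + 297/2048*1/2 = 25275/65536
  d_4[Y] = 1431/4096*1/8 + 2071/4096*3/4 + 297/2048*3/16 = 3687/8192
  d_4[Z] = 1431/4096*1/4 + 2071/4096*1/16 + 297/2048*5/16 = 10765/65536
d_4 = (X=25275/65536, Y=3687/8192, Z=10765/65536)

Answer: 25275/65536 3687/8192 10765/65536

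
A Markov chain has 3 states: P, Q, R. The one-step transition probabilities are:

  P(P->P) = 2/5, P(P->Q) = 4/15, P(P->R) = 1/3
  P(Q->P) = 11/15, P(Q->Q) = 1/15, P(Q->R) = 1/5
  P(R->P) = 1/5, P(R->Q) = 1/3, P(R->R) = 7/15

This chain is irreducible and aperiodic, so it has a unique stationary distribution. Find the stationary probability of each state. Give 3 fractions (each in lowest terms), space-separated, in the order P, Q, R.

Answer: 97/236 57/236 41/118

Derivation:
The stationary distribution satisfies pi = pi * P, i.e.:
  pi_P = 2/5*pi_P + 11/15*pi_Q + 1/5*pi_R
  pi_Q = 4/15*pi_P + 1/15*pi_Q + 1/3*pi_R
  pi_R = 1/3*pi_P + 1/5*pi_Q + 7/15*pi_R
with normalization: pi_P + pi_Q + pi_R = 1.

Using the first 2 balance equations plus normalization, the linear system A*pi = b is:
  [-3/5, 11/15, 1/5] . pi = 0
  [4/15, -14/15, 1/3] . pi = 0
  [1, 1, 1] . pi = 1

Solving yields:
  pi_P = 97/236
  pi_Q = 57/236
  pi_R = 41/118

Verification (pi * P):
  97/236*2/5 + 57/236*11/15 + 41/118*1/5 = 97/236 = pi_P  (ok)
  97/236*4/15 + 57/236*1/15 + 41/118*1/3 = 57/236 = pi_Q  (ok)
  97/236*1/3 + 57/236*1/5 + 41/118*7/15 = 41/118 = pi_R  (ok)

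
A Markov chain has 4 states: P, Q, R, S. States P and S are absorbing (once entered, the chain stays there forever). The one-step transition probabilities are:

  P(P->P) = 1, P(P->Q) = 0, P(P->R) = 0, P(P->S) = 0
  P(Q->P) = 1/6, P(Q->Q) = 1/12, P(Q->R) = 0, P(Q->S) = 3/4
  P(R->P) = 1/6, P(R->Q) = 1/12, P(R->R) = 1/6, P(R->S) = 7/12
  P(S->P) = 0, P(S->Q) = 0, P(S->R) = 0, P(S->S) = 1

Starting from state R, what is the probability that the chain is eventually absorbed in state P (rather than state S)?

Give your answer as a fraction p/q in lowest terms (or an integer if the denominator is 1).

Answer: 12/55

Derivation:
Let a_i = P(absorbed in P | start in state i).
Boundary conditions: a_P = 1, a_S = 0.
For each transient state i, a_i = sum_j P(i->j) * a_j:
  a_Q = 1/6*a_P + 1/12*a_Q + 0*a_R + 3/4*a_S
  a_R = 1/6*a_P + 1/12*a_Q + 1/6*a_R + 7/12*a_S

Substituting a_P = 1 and a_S = 0, rearrange to (I - Q) a = r where r[i] = P(i -> P):
  [11/12, 0] . (a_Q, a_R) = 1/6
  [-1/12, 5/6] . (a_Q, a_R) = 1/6

Solving yields:
  a_Q = 2/11
  a_R = 12/55

Starting state is R, so the absorption probability is a_R = 12/55.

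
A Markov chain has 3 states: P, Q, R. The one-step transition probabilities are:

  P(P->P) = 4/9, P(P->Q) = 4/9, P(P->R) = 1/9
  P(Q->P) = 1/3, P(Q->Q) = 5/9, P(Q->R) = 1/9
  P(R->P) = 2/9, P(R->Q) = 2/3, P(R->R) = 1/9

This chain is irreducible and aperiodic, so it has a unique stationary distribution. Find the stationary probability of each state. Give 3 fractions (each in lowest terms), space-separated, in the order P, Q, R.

Answer: 13/36 19/36 1/9

Derivation:
The stationary distribution satisfies pi = pi * P, i.e.:
  pi_P = 4/9*pi_P + 1/3*pi_Q + 2/9*pi_R
  pi_Q = 4/9*pi_P + 5/9*pi_Q + 2/3*pi_R
  pi_R = 1/9*pi_P + 1/9*pi_Q + 1/9*pi_R
with normalization: pi_P + pi_Q + pi_R = 1.

Using the first 2 balance equations plus normalization, the linear system A*pi = b is:
  [-5/9, 1/3, 2/9] . pi = 0
  [4/9, -4/9, 2/3] . pi = 0
  [1, 1, 1] . pi = 1

Solving yields:
  pi_P = 13/36
  pi_Q = 19/36
  pi_R = 1/9

Verification (pi * P):
  13/36*4/9 + 19/36*1/3 + 1/9*2/9 = 13/36 = pi_P  (ok)
  13/36*4/9 + 19/36*5/9 + 1/9*2/3 = 19/36 = pi_Q  (ok)
  13/36*1/9 + 19/36*1/9 + 1/9*1/9 = 1/9 = pi_R  (ok)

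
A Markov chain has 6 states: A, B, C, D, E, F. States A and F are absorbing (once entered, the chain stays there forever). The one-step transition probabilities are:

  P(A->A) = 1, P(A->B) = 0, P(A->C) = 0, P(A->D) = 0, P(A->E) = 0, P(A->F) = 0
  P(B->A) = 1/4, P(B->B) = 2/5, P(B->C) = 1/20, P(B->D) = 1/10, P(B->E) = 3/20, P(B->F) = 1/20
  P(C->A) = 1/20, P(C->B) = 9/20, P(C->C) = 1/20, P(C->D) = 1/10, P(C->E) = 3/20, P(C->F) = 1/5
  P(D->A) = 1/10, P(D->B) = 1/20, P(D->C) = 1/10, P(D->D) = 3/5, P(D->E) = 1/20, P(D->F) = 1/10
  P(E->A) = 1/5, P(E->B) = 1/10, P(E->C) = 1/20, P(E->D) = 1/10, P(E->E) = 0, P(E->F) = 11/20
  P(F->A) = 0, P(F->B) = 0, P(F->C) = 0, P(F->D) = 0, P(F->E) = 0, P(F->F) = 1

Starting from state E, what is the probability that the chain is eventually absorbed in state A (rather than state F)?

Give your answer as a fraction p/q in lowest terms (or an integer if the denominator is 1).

Let a_i = P(absorbed in A | start in state i).
Boundary conditions: a_A = 1, a_F = 0.
For each transient state i, a_i = sum_j P(i->j) * a_j:
  a_B = 1/4*a_A + 2/5*a_B + 1/20*a_C + 1/10*a_D + 3/20*a_E + 1/20*a_F
  a_C = 1/20*a_A + 9/20*a_B + 1/20*a_C + 1/10*a_D + 3/20*a_E + 1/5*a_F
  a_D = 1/10*a_A + 1/20*a_B + 1/10*a_C + 3/5*a_D + 1/20*a_E + 1/10*a_F
  a_E = 1/5*a_A + 1/10*a_B + 1/20*a_C + 1/10*a_D + 0*a_E + 11/20*a_F

Substituting a_A = 1 and a_F = 0, rearrange to (I - Q) a = r where r[i] = P(i -> A):
  [3/5, -1/20, -1/10, -3/20] . (a_B, a_C, a_D, a_E) = 1/4
  [-9/20, 19/20, -1/10, -3/20] . (a_B, a_C, a_D, a_E) = 1/20
  [-1/20, -1/10, 2/5, -1/20] . (a_B, a_C, a_D, a_E) = 1/10
  [-1/10, -1/20, -1/10, 1] . (a_B, a_C, a_D, a_E) = 1/5

Solving yields:
  a_B = 4654/7541
  a_C = 6757/15082
  a_D = 14499/30164
  a_E = 2505/7541

Starting state is E, so the absorption probability is a_E = 2505/7541.

Answer: 2505/7541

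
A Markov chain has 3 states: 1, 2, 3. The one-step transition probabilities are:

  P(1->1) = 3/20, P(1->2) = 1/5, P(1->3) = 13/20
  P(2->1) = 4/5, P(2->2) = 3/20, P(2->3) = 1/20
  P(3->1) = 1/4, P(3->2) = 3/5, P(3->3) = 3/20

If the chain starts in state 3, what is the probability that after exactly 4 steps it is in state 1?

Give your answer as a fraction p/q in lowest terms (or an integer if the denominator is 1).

Answer: 2951/8000

Derivation:
Computing P^4 by repeated multiplication:
P^1 =
  1: [3/20, 1/5, 13/20]
  2: [4/5, 3/20, 1/20]
  3: [1/4, 3/5, 3/20]
P^2 =
  1: [69/200, 9/20, 41/200]
  2: [101/400, 17/80, 107/200]
  3: [111/200, 23/100, 43/200]
P^3 =
  1: [463/1000, 519/2000, 111/400]
  2: [2733/8000, 3227/8000, 51/200]
  3: [321/1000, 549/2000, 809/2000]
P^4 =
  1: [13857/40000, 11921/40000, 7111/20000]
  2: [70031/160000, 45093/160000, 11219/40000]
  3: [2951/8000, 13923/40000, 5661/20000]

(P^4)[3 -> 1] = 2951/8000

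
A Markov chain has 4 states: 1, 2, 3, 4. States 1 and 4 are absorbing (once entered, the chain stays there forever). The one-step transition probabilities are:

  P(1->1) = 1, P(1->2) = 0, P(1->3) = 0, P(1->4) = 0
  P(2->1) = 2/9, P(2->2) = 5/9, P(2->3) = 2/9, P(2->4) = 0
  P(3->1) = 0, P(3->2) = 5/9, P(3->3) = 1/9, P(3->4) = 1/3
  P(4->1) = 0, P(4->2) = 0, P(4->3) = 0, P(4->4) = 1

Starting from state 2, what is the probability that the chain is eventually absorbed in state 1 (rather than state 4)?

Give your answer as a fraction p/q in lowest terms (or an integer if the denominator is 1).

Let a_i = P(absorbed in 1 | start in state i).
Boundary conditions: a_1 = 1, a_4 = 0.
For each transient state i, a_i = sum_j P(i->j) * a_j:
  a_2 = 2/9*a_1 + 5/9*a_2 + 2/9*a_3 + 0*a_4
  a_3 = 0*a_1 + 5/9*a_2 + 1/9*a_3 + 1/3*a_4

Substituting a_1 = 1 and a_4 = 0, rearrange to (I - Q) a = r where r[i] = P(i -> 1):
  [4/9, -2/9] . (a_2, a_3) = 2/9
  [-5/9, 8/9] . (a_2, a_3) = 0

Solving yields:
  a_2 = 8/11
  a_3 = 5/11

Starting state is 2, so the absorption probability is a_2 = 8/11.

Answer: 8/11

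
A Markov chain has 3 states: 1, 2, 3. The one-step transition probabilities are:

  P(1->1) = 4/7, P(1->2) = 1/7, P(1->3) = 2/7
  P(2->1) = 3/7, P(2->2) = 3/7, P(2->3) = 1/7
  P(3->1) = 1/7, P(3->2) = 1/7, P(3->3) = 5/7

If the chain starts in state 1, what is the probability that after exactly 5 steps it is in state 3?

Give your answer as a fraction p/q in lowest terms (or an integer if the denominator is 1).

Computing P^5 by repeated multiplication:
P^1 =
  1: [4/7, 1/7, 2/7]
  2: [3/7, 3/7, 1/7]
  3: [1/7, 1/7, 5/7]
P^2 =
  1: [3/7, 9/49, 19/49]
  2: [22/49, 13/49, 2/7]
  3: [12/49, 9/49, 4/7]
P^3 =
  1: [130/343, 67/343, 146/343]
  2: [141/343, 75/343, 127/343]
  3: [103/343, 67/343, 173/343]
P^4 =
  1: [867/2401, 477/2401, 151/343]
  2: [916/2401, 493/2401, 992/2401]
  3: [786/2401, 477/2401, 1138/2401]
P^5 =
  1: [5956/16807, 3355/16807, 7496/16807]
  2: [6135/16807, 3387/16807, 7285/16807]
  3: [5713/16807, 3355/16807, 7739/16807]

(P^5)[1 -> 3] = 7496/16807

Answer: 7496/16807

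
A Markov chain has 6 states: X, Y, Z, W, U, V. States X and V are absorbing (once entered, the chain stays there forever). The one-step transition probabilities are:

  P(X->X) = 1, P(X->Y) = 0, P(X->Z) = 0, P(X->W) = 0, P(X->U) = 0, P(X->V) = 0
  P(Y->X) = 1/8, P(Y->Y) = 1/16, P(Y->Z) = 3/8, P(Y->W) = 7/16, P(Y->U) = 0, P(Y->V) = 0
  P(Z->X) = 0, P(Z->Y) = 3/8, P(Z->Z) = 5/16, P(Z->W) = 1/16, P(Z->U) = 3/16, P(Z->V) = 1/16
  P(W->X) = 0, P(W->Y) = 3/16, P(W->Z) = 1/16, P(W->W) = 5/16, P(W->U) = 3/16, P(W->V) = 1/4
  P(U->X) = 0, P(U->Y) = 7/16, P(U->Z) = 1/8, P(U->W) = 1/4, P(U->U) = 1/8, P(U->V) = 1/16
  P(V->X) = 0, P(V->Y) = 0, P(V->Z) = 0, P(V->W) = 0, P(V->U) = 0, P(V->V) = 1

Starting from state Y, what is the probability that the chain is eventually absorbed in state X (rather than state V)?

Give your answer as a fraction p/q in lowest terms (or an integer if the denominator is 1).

Let a_i = P(absorbed in X | start in state i).
Boundary conditions: a_X = 1, a_V = 0.
For each transient state i, a_i = sum_j P(i->j) * a_j:
  a_Y = 1/8*a_X + 1/16*a_Y + 3/8*a_Z + 7/16*a_W + 0*a_U + 0*a_V
  a_Z = 0*a_X + 3/8*a_Y + 5/16*a_Z + 1/16*a_W + 3/16*a_U + 1/16*a_V
  a_W = 0*a_X + 3/16*a_Y + 1/16*a_Z + 5/16*a_W + 3/16*a_U + 1/4*a_V
  a_U = 0*a_X + 7/16*a_Y + 1/8*a_Z + 1/4*a_W + 1/8*a_U + 1/16*a_V

Substituting a_X = 1 and a_V = 0, rearrange to (I - Q) a = r where r[i] = P(i -> X):
  [15/16, -3/8, -7/16, 0] . (a_Y, a_Z, a_W, a_U) = 1/8
  [-3/8, 11/16, -1/16, -3/16] . (a_Y, a_Z, a_W, a_U) = 0
  [-3/16, -1/16, 11/16, -3/16] . (a_Y, a_Z, a_W, a_U) = 0
  [-7/16, -1/8, -1/4, 7/8] . (a_Y, a_Z, a_W, a_U) = 0

Solving yields:
  a_Y = 244/763
  a_Z = 197/763
  a_W = 136/763
  a_U = 27/109

Starting state is Y, so the absorption probability is a_Y = 244/763.

Answer: 244/763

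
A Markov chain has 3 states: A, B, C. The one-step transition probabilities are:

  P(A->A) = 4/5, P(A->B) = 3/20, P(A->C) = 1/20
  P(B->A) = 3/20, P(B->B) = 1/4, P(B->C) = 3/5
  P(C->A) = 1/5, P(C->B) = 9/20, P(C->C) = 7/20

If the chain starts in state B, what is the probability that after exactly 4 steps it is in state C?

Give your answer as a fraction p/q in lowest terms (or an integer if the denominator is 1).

Answer: 5109/16000

Derivation:
Computing P^4 by repeated multiplication:
P^1 =
  A: [4/5, 3/20, 1/20]
  B: [3/20, 1/4, 3/5]
  C: [1/5, 9/20, 7/20]
P^2 =
  A: [269/400, 9/50, 59/400]
  B: [111/400, 71/200, 147/400]
  C: [119/400, 3/10, 161/400]
P^3 =
  A: [1189/2000, 849/4000, 773/4000]
  B: [279/800, 1183/4000, 711/2000]
  C: [727/2000, 1203/4000, 1343/4000]
P^4 =
  A: [43687/80000, 573/2500, 17977/80000]
  B: [31557/80000, 11449/40000, 5109/16000]
  C: [6449/16000, 351/1250, 25291/80000]

(P^4)[B -> C] = 5109/16000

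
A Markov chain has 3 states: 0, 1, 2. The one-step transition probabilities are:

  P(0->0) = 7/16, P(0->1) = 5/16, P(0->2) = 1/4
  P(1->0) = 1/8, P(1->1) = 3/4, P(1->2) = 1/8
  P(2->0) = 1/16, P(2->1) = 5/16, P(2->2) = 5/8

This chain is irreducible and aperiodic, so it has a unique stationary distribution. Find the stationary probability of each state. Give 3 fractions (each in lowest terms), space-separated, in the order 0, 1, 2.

Answer: 7/45 5/9 13/45

Derivation:
The stationary distribution satisfies pi = pi * P, i.e.:
  pi_0 = 7/16*pi_0 + 1/8*pi_1 + 1/16*pi_2
  pi_1 = 5/16*pi_0 + 3/4*pi_1 + 5/16*pi_2
  pi_2 = 1/4*pi_0 + 1/8*pi_1 + 5/8*pi_2
with normalization: pi_0 + pi_1 + pi_2 = 1.

Using the first 2 balance equations plus normalization, the linear system A*pi = b is:
  [-9/16, 1/8, 1/16] . pi = 0
  [5/16, -1/4, 5/16] . pi = 0
  [1, 1, 1] . pi = 1

Solving yields:
  pi_0 = 7/45
  pi_1 = 5/9
  pi_2 = 13/45

Verification (pi * P):
  7/45*7/16 + 5/9*1/8 + 13/45*1/16 = 7/45 = pi_0  (ok)
  7/45*5/16 + 5/9*3/4 + 13/45*5/16 = 5/9 = pi_1  (ok)
  7/45*1/4 + 5/9*1/8 + 13/45*5/8 = 13/45 = pi_2  (ok)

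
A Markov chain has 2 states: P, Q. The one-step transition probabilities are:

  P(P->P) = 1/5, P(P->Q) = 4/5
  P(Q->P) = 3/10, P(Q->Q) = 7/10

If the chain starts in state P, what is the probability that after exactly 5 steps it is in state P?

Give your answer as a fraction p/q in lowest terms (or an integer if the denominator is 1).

Computing P^5 by repeated multiplication:
P^1 =
  P: [1/5, 4/5]
  Q: [3/10, 7/10]
P^2 =
  P: [7/25, 18/25]
  Q: [27/100, 73/100]
P^3 =
  P: [34/125, 91/125]
  Q: [273/1000, 727/1000]
P^4 =
  P: [341/1250, 909/1250]
  Q: [2727/10000, 7273/10000]
P^5 =
  P: [3409/12500, 9091/12500]
  Q: [27273/100000, 72727/100000]

(P^5)[P -> P] = 3409/12500

Answer: 3409/12500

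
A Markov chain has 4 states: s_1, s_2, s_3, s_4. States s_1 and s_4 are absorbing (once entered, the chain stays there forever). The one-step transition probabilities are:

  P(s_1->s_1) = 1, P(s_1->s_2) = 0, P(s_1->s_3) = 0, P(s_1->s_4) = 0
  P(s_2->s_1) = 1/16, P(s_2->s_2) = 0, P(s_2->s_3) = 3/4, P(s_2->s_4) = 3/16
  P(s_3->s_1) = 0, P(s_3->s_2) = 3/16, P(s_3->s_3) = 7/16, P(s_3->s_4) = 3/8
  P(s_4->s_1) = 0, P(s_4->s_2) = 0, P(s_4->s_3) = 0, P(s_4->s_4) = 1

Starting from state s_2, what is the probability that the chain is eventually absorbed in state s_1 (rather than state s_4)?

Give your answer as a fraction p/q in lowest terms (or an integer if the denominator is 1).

Answer: 1/12

Derivation:
Let a_i = P(absorbed in s_1 | start in state i).
Boundary conditions: a_s_1 = 1, a_s_4 = 0.
For each transient state i, a_i = sum_j P(i->j) * a_j:
  a_s_2 = 1/16*a_s_1 + 0*a_s_2 + 3/4*a_s_3 + 3/16*a_s_4
  a_s_3 = 0*a_s_1 + 3/16*a_s_2 + 7/16*a_s_3 + 3/8*a_s_4

Substituting a_s_1 = 1 and a_s_4 = 0, rearrange to (I - Q) a = r where r[i] = P(i -> s_1):
  [1, -3/4] . (a_s_2, a_s_3) = 1/16
  [-3/16, 9/16] . (a_s_2, a_s_3) = 0

Solving yields:
  a_s_2 = 1/12
  a_s_3 = 1/36

Starting state is s_2, so the absorption probability is a_s_2 = 1/12.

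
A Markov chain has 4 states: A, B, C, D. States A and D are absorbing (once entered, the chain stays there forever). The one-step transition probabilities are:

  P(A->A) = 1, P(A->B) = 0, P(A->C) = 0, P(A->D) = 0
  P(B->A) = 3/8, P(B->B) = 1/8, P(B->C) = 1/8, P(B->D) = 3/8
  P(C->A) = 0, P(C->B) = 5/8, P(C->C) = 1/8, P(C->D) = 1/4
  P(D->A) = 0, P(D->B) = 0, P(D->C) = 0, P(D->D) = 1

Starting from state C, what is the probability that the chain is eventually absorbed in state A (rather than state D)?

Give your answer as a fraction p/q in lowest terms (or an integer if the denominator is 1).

Answer: 15/44

Derivation:
Let a_i = P(absorbed in A | start in state i).
Boundary conditions: a_A = 1, a_D = 0.
For each transient state i, a_i = sum_j P(i->j) * a_j:
  a_B = 3/8*a_A + 1/8*a_B + 1/8*a_C + 3/8*a_D
  a_C = 0*a_A + 5/8*a_B + 1/8*a_C + 1/4*a_D

Substituting a_A = 1 and a_D = 0, rearrange to (I - Q) a = r where r[i] = P(i -> A):
  [7/8, -1/8] . (a_B, a_C) = 3/8
  [-5/8, 7/8] . (a_B, a_C) = 0

Solving yields:
  a_B = 21/44
  a_C = 15/44

Starting state is C, so the absorption probability is a_C = 15/44.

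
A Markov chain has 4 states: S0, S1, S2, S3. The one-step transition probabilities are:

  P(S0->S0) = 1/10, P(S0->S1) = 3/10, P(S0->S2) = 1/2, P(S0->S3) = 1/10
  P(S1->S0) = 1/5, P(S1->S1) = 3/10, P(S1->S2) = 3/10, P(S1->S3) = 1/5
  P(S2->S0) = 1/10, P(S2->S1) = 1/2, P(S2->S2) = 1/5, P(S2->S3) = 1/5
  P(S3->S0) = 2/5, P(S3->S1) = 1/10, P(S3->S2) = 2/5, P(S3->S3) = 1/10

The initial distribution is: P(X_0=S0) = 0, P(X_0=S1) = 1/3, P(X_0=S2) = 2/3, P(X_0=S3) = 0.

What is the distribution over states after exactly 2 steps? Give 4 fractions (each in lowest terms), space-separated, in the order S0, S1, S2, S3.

Propagating the distribution step by step (d_{t+1} = d_t * P):
d_0 = (S0=0, S1=1/3, S2=2/3, S3=0)
  d_1[S0] = 0*1/10 + 1/3*1/5 + 2/3*1/10 + 0*2/5 = 2/15
  d_1[S1] = 0*3/10 + 1/3*3/10 + 2/3*1/2 + 0*1/10 = 13/30
  d_1[S2] = 0*1/2 + 1/3*3/10 + 2/3*1/5 + 0*2/5 = 7/30
  d_1[S3] = 0*1/10 + 1/3*1/5 + 2/3*1/5 + 0*1/10 = 1/5
d_1 = (S0=2/15, S1=13/30, S2=7/30, S3=1/5)
  d_2[S0] = 2/15*1/10 + 13/30*1/5 + 7/30*1/10 + 1/5*2/5 = 61/300
  d_2[S1] = 2/15*3/10 + 13/30*3/10 + 7/30*1/2 + 1/5*1/10 = 23/75
  d_2[S2] = 2/15*1/2 + 13/30*3/10 + 7/30*1/5 + 1/5*2/5 = 97/300
  d_2[S3] = 2/15*1/10 + 13/30*1/5 + 7/30*1/5 + 1/5*1/10 = 1/6
d_2 = (S0=61/300, S1=23/75, S2=97/300, S3=1/6)

Answer: 61/300 23/75 97/300 1/6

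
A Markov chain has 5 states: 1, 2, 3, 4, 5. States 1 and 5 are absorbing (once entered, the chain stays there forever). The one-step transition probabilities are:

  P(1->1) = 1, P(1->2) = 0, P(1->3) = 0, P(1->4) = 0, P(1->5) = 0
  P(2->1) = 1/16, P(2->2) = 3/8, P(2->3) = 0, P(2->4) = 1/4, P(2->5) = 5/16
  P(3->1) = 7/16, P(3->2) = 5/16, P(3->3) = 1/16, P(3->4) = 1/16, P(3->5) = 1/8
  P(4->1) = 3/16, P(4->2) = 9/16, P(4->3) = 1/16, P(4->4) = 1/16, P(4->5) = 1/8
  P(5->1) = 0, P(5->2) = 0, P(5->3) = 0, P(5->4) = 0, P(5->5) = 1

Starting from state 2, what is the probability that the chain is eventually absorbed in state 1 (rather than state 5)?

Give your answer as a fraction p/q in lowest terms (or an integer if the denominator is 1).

Let a_i = P(absorbed in 1 | start in state i).
Boundary conditions: a_1 = 1, a_5 = 0.
For each transient state i, a_i = sum_j P(i->j) * a_j:
  a_2 = 1/16*a_1 + 3/8*a_2 + 0*a_3 + 1/4*a_4 + 5/16*a_5
  a_3 = 7/16*a_1 + 5/16*a_2 + 1/16*a_3 + 1/16*a_4 + 1/8*a_5
  a_4 = 3/16*a_1 + 9/16*a_2 + 1/16*a_3 + 1/16*a_4 + 1/8*a_5

Substituting a_1 = 1 and a_5 = 0, rearrange to (I - Q) a = r where r[i] = P(i -> 1):
  [5/8, 0, -1/4] . (a_2, a_3, a_4) = 1/16
  [-5/16, 15/16, -1/16] . (a_2, a_3, a_4) = 7/16
  [-9/16, -1/16, 15/16] . (a_2, a_3, a_4) = 3/16

Solving yields:
  a_2 = 9/35
  a_3 = 81/140
  a_4 = 11/28

Starting state is 2, so the absorption probability is a_2 = 9/35.

Answer: 9/35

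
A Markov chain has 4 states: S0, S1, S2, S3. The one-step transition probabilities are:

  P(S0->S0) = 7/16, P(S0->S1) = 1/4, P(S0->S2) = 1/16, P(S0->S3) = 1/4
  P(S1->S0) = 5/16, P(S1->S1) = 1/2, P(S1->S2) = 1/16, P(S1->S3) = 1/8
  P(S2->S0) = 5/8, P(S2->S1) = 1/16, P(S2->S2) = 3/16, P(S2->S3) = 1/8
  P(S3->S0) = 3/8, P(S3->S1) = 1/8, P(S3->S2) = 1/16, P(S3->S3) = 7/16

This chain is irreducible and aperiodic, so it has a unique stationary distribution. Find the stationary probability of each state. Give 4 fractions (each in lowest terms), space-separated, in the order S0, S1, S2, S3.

Answer: 853/2128 83/304 1/14 271/1064

Derivation:
The stationary distribution satisfies pi = pi * P, i.e.:
  pi_S0 = 7/16*pi_S0 + 5/16*pi_S1 + 5/8*pi_S2 + 3/8*pi_S3
  pi_S1 = 1/4*pi_S0 + 1/2*pi_S1 + 1/16*pi_S2 + 1/8*pi_S3
  pi_S2 = 1/16*pi_S0 + 1/16*pi_S1 + 3/16*pi_S2 + 1/16*pi_S3
  pi_S3 = 1/4*pi_S0 + 1/8*pi_S1 + 1/8*pi_S2 + 7/16*pi_S3
with normalization: pi_S0 + pi_S1 + pi_S2 + pi_S3 = 1.

Using the first 3 balance equations plus normalization, the linear system A*pi = b is:
  [-9/16, 5/16, 5/8, 3/8] . pi = 0
  [1/4, -1/2, 1/16, 1/8] . pi = 0
  [1/16, 1/16, -13/16, 1/16] . pi = 0
  [1, 1, 1, 1] . pi = 1

Solving yields:
  pi_S0 = 853/2128
  pi_S1 = 83/304
  pi_S2 = 1/14
  pi_S3 = 271/1064

Verification (pi * P):
  853/2128*7/16 + 83/304*5/16 + 1/14*5/8 + 271/1064*3/8 = 853/2128 = pi_S0  (ok)
  853/2128*1/4 + 83/304*1/2 + 1/14*1/16 + 271/1064*1/8 = 83/304 = pi_S1  (ok)
  853/2128*1/16 + 83/304*1/16 + 1/14*3/16 + 271/1064*1/16 = 1/14 = pi_S2  (ok)
  853/2128*1/4 + 83/304*1/8 + 1/14*1/8 + 271/1064*7/16 = 271/1064 = pi_S3  (ok)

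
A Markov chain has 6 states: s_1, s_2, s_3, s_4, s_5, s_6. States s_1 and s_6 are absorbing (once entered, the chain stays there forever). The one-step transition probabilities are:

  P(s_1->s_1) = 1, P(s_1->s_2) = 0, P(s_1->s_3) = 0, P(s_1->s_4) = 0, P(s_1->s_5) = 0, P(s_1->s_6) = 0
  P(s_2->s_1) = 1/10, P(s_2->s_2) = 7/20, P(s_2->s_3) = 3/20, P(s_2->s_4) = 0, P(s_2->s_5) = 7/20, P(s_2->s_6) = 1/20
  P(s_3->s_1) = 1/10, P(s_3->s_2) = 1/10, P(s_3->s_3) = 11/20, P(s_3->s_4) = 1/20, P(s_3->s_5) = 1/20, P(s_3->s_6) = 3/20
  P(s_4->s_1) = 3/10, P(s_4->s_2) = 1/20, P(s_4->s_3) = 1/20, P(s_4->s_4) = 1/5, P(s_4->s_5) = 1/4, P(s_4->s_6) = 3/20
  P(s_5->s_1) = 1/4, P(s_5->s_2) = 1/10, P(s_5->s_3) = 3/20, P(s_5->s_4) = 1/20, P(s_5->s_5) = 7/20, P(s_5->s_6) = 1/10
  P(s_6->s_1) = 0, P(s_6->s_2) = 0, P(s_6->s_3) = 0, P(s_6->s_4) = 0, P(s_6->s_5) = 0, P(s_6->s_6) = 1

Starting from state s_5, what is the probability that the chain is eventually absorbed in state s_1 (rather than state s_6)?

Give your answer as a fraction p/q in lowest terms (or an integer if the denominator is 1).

Answer: 375/581

Derivation:
Let a_i = P(absorbed in s_1 | start in state i).
Boundary conditions: a_s_1 = 1, a_s_6 = 0.
For each transient state i, a_i = sum_j P(i->j) * a_j:
  a_s_2 = 1/10*a_s_1 + 7/20*a_s_2 + 3/20*a_s_3 + 0*a_s_4 + 7/20*a_s_5 + 1/20*a_s_6
  a_s_3 = 1/10*a_s_1 + 1/10*a_s_2 + 11/20*a_s_3 + 1/20*a_s_4 + 1/20*a_s_5 + 3/20*a_s_6
  a_s_4 = 3/10*a_s_1 + 1/20*a_s_2 + 1/20*a_s_3 + 1/5*a_s_4 + 1/4*a_s_5 + 3/20*a_s_6
  a_s_5 = 1/4*a_s_1 + 1/10*a_s_2 + 3/20*a_s_3 + 1/20*a_s_4 + 7/20*a_s_5 + 1/10*a_s_6

Substituting a_s_1 = 1 and a_s_6 = 0, rearrange to (I - Q) a = r where r[i] = P(i -> s_1):
  [13/20, -3/20, 0, -7/20] . (a_s_2, a_s_3, a_s_4, a_s_5) = 1/10
  [-1/10, 9/20, -1/20, -1/20] . (a_s_2, a_s_3, a_s_4, a_s_5) = 1/10
  [-1/20, -1/20, 4/5, -1/4] . (a_s_2, a_s_3, a_s_4, a_s_5) = 3/10
  [-1/10, -3/20, -1/20, 13/20] . (a_s_2, a_s_3, a_s_4, a_s_5) = 1/4

Solving yields:
  a_s_2 = 205/332
  a_s_3 = 167/332
  a_s_4 = 1503/2324
  a_s_5 = 375/581

Starting state is s_5, so the absorption probability is a_s_5 = 375/581.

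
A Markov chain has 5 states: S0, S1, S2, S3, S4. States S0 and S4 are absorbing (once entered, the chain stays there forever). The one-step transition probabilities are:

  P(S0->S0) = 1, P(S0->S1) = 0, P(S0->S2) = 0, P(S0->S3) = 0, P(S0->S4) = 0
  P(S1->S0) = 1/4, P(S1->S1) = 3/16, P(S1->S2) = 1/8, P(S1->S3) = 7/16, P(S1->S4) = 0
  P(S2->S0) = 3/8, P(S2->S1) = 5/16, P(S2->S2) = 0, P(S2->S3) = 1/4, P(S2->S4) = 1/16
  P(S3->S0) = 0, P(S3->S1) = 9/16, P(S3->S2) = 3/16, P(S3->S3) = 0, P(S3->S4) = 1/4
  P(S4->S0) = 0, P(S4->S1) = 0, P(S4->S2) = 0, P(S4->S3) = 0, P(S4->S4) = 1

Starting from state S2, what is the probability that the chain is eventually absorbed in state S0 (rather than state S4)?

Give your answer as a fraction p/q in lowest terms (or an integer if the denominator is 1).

Let a_i = P(absorbed in S0 | start in state i).
Boundary conditions: a_S0 = 1, a_S4 = 0.
For each transient state i, a_i = sum_j P(i->j) * a_j:
  a_S1 = 1/4*a_S0 + 3/16*a_S1 + 1/8*a_S2 + 7/16*a_S3 + 0*a_S4
  a_S2 = 3/8*a_S0 + 5/16*a_S1 + 0*a_S2 + 1/4*a_S3 + 1/16*a_S4
  a_S3 = 0*a_S0 + 9/16*a_S1 + 3/16*a_S2 + 0*a_S3 + 1/4*a_S4

Substituting a_S0 = 1 and a_S4 = 0, rearrange to (I - Q) a = r where r[i] = P(i -> S0):
  [13/16, -1/8, -7/16] . (a_S1, a_S2, a_S3) = 1/4
  [-5/16, 1, -1/4] . (a_S1, a_S2, a_S3) = 3/8
  [-9/16, -3/16, 1] . (a_S1, a_S2, a_S3) = 0

Solving yields:
  a_S1 = 1294/1827
  a_S2 = 46/63
  a_S3 = 326/609

Starting state is S2, so the absorption probability is a_S2 = 46/63.

Answer: 46/63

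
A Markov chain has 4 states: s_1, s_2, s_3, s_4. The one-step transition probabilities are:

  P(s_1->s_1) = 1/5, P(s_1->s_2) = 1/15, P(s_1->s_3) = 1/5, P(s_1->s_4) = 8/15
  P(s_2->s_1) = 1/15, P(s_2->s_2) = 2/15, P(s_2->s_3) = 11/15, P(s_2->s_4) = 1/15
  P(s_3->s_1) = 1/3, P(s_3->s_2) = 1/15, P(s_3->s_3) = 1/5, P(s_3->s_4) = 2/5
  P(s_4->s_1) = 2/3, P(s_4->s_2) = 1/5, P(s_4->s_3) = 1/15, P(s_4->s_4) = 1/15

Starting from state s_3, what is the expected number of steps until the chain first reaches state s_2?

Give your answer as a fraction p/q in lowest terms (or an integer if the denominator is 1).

Let h_i = expected steps to first reach s_2 from state i.
Boundary: h_s_2 = 0.
First-step equations for the other states:
  h_s_1 = 1 + 1/5*h_s_1 + 1/15*h_s_2 + 1/5*h_s_3 + 8/15*h_s_4
  h_s_3 = 1 + 1/3*h_s_1 + 1/15*h_s_2 + 1/5*h_s_3 + 2/5*h_s_4
  h_s_4 = 1 + 2/3*h_s_1 + 1/5*h_s_2 + 1/15*h_s_3 + 1/15*h_s_4

Substituting h_s_2 = 0 and rearranging gives the linear system (I - Q) h = 1:
  [4/5, -1/5, -8/15] . (h_s_1, h_s_3, h_s_4) = 1
  [-1/3, 4/5, -2/5] . (h_s_1, h_s_3, h_s_4) = 1
  [-2/3, -1/15, 14/15] . (h_s_1, h_s_3, h_s_4) = 1

Solving yields:
  h_s_1 = 2445/277
  h_s_3 = 2475/277
  h_s_4 = 2220/277

Starting state is s_3, so the expected hitting time is h_s_3 = 2475/277.

Answer: 2475/277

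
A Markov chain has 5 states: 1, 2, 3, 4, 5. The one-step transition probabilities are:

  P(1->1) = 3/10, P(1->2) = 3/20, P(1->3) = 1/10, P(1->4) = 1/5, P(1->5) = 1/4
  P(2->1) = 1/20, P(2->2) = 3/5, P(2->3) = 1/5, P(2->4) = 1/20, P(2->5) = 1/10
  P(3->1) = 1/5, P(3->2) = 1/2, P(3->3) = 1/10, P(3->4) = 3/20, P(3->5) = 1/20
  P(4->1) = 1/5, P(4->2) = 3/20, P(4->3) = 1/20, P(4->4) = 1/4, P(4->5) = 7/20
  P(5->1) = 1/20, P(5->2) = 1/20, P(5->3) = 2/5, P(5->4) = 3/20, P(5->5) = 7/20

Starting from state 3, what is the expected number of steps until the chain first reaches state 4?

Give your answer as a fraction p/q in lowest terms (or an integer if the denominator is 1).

Let h_i = expected steps to first reach 4 from state i.
Boundary: h_4 = 0.
First-step equations for the other states:
  h_1 = 1 + 3/10*h_1 + 3/20*h_2 + 1/10*h_3 + 1/5*h_4 + 1/4*h_5
  h_2 = 1 + 1/20*h_1 + 3/5*h_2 + 1/5*h_3 + 1/20*h_4 + 1/10*h_5
  h_3 = 1 + 1/5*h_1 + 1/2*h_2 + 1/10*h_3 + 3/20*h_4 + 1/20*h_5
  h_5 = 1 + 1/20*h_1 + 1/20*h_2 + 2/5*h_3 + 3/20*h_4 + 7/20*h_5

Substituting h_4 = 0 and rearranging gives the linear system (I - Q) h = 1:
  [7/10, -3/20, -1/10, -1/4] . (h_1, h_2, h_3, h_5) = 1
  [-1/20, 2/5, -1/5, -1/10] . (h_1, h_2, h_3, h_5) = 1
  [-1/5, -1/2, 9/10, -1/20] . (h_1, h_2, h_3, h_5) = 1
  [-1/20, -1/20, -2/5, 13/20] . (h_1, h_2, h_3, h_5) = 1

Solving yields:
  h_1 = 39620/5057
  h_2 = 50640/5057
  h_3 = 44910/5057
  h_5 = 42360/5057

Starting state is 3, so the expected hitting time is h_3 = 44910/5057.

Answer: 44910/5057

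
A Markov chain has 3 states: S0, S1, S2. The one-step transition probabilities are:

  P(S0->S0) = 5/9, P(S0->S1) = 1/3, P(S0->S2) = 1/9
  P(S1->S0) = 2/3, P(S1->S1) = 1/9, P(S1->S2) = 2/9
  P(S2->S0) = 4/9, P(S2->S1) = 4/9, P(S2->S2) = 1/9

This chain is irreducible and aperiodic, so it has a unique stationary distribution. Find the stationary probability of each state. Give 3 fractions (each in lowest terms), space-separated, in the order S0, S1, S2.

The stationary distribution satisfies pi = pi * P, i.e.:
  pi_S0 = 5/9*pi_S0 + 2/3*pi_S1 + 4/9*pi_S2
  pi_S1 = 1/3*pi_S0 + 1/9*pi_S1 + 4/9*pi_S2
  pi_S2 = 1/9*pi_S0 + 2/9*pi_S1 + 1/9*pi_S2
with normalization: pi_S0 + pi_S1 + pi_S2 = 1.

Using the first 2 balance equations plus normalization, the linear system A*pi = b is:
  [-4/9, 2/3, 4/9] . pi = 0
  [1/3, -8/9, 4/9] . pi = 0
  [1, 1, 1] . pi = 1

Solving yields:
  pi_S0 = 4/7
  pi_S1 = 2/7
  pi_S2 = 1/7

Verification (pi * P):
  4/7*5/9 + 2/7*2/3 + 1/7*4/9 = 4/7 = pi_S0  (ok)
  4/7*1/3 + 2/7*1/9 + 1/7*4/9 = 2/7 = pi_S1  (ok)
  4/7*1/9 + 2/7*2/9 + 1/7*1/9 = 1/7 = pi_S2  (ok)

Answer: 4/7 2/7 1/7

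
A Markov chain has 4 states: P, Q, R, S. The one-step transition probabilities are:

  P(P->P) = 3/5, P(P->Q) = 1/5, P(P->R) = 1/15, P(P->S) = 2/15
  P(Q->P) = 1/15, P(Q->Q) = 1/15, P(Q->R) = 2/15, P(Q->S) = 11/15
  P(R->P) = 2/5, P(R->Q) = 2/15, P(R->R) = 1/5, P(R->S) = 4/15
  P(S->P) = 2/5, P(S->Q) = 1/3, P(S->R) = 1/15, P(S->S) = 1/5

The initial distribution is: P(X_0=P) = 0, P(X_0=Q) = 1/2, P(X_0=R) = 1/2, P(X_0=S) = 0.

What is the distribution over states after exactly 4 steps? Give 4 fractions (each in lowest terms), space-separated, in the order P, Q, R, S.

Answer: 21037/50625 21137/101250 9353/101250 4781/16875

Derivation:
Propagating the distribution step by step (d_{t+1} = d_t * P):
d_0 = (P=0, Q=1/2, R=1/2, S=0)
  d_1[P] = 0*3/5 + 1/2*1/15 + 1/2*2/5 + 0*2/5 = 7/30
  d_1[Q] = 0*1/5 + 1/2*1/15 + 1/2*2/15 + 0*1/3 = 1/10
  d_1[R] = 0*1/15 + 1/2*2/15 + 1/2*1/5 + 0*1/15 = 1/6
  d_1[S] = 0*2/15 + 1/2*11/15 + 1/2*4/15 + 0*1/5 = 1/2
d_1 = (P=7/30, Q=1/10, R=1/6, S=1/2)
  d_2[P] = 7/30*3/5 + 1/10*1/15 + 1/6*2/5 + 1/2*2/5 = 31/75
  d_2[Q] = 7/30*1/5 + 1/10*1/15 + 1/6*2/15 + 1/2*1/3 = 109/450
  d_2[R] = 7/30*1/15 + 1/10*2/15 + 1/6*1/5 + 1/2*1/15 = 43/450
  d_2[S] = 7/30*2/15 + 1/10*11/15 + 1/6*4/15 + 1/2*1/5 = 56/225
d_2 = (P=31/75, Q=109/450, R=43/450, S=56/225)
  d_3[P] = 31/75*3/5 + 109/450*1/15 + 43/450*2/5 + 56/225*2/5 = 2713/6750
  d_3[Q] = 31/75*1/5 + 109/450*1/15 + 43/450*2/15 + 56/225*1/3 = 1313/6750
  d_3[R] = 31/75*1/15 + 109/450*2/15 + 43/450*1/5 + 56/225*1/15 = 43/450
  d_3[S] = 31/75*2/15 + 109/450*11/15 + 43/450*4/15 + 56/225*1/5 = 77/250
d_3 = (P=2713/6750, Q=1313/6750, R=43/450, S=77/250)
  d_4[P] = 2713/6750*3/5 + 1313/6750*1/15 + 43/450*2/5 + 77/250*2/5 = 21037/50625
  d_4[Q] = 2713/6750*1/5 + 1313/6750*1/15 + 43/450*2/15 + 77/250*1/3 = 21137/101250
  d_4[R] = 2713/6750*1/15 + 1313/6750*2/15 + 43/450*1/5 + 77/250*1/15 = 9353/101250
  d_4[S] = 2713/6750*2/15 + 1313/6750*11/15 + 43/450*4/15 + 77/250*1/5 = 4781/16875
d_4 = (P=21037/50625, Q=21137/101250, R=9353/101250, S=4781/16875)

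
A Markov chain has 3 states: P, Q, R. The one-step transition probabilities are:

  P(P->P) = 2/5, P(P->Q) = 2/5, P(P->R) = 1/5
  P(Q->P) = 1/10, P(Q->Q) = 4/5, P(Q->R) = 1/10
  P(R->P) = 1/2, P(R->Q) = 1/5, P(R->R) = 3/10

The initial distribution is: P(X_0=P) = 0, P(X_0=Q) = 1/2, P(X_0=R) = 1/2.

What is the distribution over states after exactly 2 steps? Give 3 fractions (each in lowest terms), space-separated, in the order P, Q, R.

Propagating the distribution step by step (d_{t+1} = d_t * P):
d_0 = (P=0, Q=1/2, R=1/2)
  d_1[P] = 0*2/5 + 1/2*1/10 + 1/2*1/2 = 3/10
  d_1[Q] = 0*2/5 + 1/2*4/5 + 1/2*1/5 = 1/2
  d_1[R] = 0*1/5 + 1/2*1/10 + 1/2*3/10 = 1/5
d_1 = (P=3/10, Q=1/2, R=1/5)
  d_2[P] = 3/10*2/5 + 1/2*1/10 + 1/5*1/2 = 27/100
  d_2[Q] = 3/10*2/5 + 1/2*4/5 + 1/5*1/5 = 14/25
  d_2[R] = 3/10*1/5 + 1/2*1/10 + 1/5*3/10 = 17/100
d_2 = (P=27/100, Q=14/25, R=17/100)

Answer: 27/100 14/25 17/100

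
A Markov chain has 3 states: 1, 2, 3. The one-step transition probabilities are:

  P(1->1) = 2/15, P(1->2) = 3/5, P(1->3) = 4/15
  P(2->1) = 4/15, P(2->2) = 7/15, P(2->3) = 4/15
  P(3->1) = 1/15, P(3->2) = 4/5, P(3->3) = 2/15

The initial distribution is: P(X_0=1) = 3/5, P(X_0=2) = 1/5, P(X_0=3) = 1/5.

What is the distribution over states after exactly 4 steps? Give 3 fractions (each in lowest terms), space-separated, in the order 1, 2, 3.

Propagating the distribution step by step (d_{t+1} = d_t * P):
d_0 = (1=3/5, 2=1/5, 3=1/5)
  d_1[1] = 3/5*2/15 + 1/5*4/15 + 1/5*1/15 = 11/75
  d_1[2] = 3/5*3/5 + 1/5*7/15 + 1/5*4/5 = 46/75
  d_1[3] = 3/5*4/15 + 1/5*4/15 + 1/5*2/15 = 6/25
d_1 = (1=11/75, 2=46/75, 3=6/25)
  d_2[1] = 11/75*2/15 + 46/75*4/15 + 6/25*1/15 = 224/1125
  d_2[2] = 11/75*3/5 + 46/75*7/15 + 6/25*4/5 = 637/1125
  d_2[3] = 11/75*4/15 + 46/75*4/15 + 6/25*2/15 = 88/375
d_2 = (1=224/1125, 2=637/1125, 3=88/375)
  d_3[1] = 224/1125*2/15 + 637/1125*4/15 + 88/375*1/15 = 652/3375
  d_3[2] = 224/1125*3/5 + 637/1125*7/15 + 88/375*4/5 = 9643/16875
  d_3[3] = 224/1125*4/15 + 637/1125*4/15 + 88/375*2/15 = 1324/5625
d_3 = (1=652/3375, 2=9643/16875, 3=1324/5625)
  d_4[1] = 652/3375*2/15 + 9643/16875*4/15 + 1324/5625*1/15 = 49064/253125
  d_4[2] = 652/3375*3/5 + 9643/16875*7/15 + 1324/5625*4/5 = 28901/50625
  d_4[3] = 652/3375*4/15 + 9643/16875*4/15 + 1324/5625*2/15 = 19852/84375
d_4 = (1=49064/253125, 2=28901/50625, 3=19852/84375)

Answer: 49064/253125 28901/50625 19852/84375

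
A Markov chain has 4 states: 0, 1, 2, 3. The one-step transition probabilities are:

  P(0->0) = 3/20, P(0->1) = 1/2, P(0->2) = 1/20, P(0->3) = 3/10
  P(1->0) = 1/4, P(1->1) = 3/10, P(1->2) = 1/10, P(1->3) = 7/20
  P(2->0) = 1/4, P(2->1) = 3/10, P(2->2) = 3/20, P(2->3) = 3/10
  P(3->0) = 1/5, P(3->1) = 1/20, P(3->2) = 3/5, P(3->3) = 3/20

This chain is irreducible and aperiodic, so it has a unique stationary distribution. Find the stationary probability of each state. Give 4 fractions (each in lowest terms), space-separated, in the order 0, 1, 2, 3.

The stationary distribution satisfies pi = pi * P, i.e.:
  pi_0 = 3/20*pi_0 + 1/4*pi_1 + 1/4*pi_2 + 1/5*pi_3
  pi_1 = 1/2*pi_0 + 3/10*pi_1 + 3/10*pi_2 + 1/20*pi_3
  pi_2 = 1/20*pi_0 + 1/10*pi_1 + 3/20*pi_2 + 3/5*pi_3
  pi_3 = 3/10*pi_0 + 7/20*pi_1 + 3/10*pi_2 + 3/20*pi_3
with normalization: pi_0 + pi_1 + pi_2 + pi_3 = 1.

Using the first 3 balance equations plus normalization, the linear system A*pi = b is:
  [-17/20, 1/4, 1/4, 1/5] . pi = 0
  [1/2, -7/10, 3/10, 1/20] . pi = 0
  [1/20, 1/10, -17/20, 3/5] . pi = 0
  [1, 1, 1, 1] . pi = 1

Solving yields:
  pi_0 = 2199/10234
  pi_1 = 1406/5117
  pi_2 = 143/602
  pi_3 = 1396/5117

Verification (pi * P):
  2199/10234*3/20 + 1406/5117*1/4 + 143/602*1/4 + 1396/5117*1/5 = 2199/10234 = pi_0  (ok)
  2199/10234*1/2 + 1406/5117*3/10 + 143/602*3/10 + 1396/5117*1/20 = 1406/5117 = pi_1  (ok)
  2199/10234*1/20 + 1406/5117*1/10 + 143/602*3/20 + 1396/5117*3/5 = 143/602 = pi_2  (ok)
  2199/10234*3/10 + 1406/5117*7/20 + 143/602*3/10 + 1396/5117*3/20 = 1396/5117 = pi_3  (ok)

Answer: 2199/10234 1406/5117 143/602 1396/5117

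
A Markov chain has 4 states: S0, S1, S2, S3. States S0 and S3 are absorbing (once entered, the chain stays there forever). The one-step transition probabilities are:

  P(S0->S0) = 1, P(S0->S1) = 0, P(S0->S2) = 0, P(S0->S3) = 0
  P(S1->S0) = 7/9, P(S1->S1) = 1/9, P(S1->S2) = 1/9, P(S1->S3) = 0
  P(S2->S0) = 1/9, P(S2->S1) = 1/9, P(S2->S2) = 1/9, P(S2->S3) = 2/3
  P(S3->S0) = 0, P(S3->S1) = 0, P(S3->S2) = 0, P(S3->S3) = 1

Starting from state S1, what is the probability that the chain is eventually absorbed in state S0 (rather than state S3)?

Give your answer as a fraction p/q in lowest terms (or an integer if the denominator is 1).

Answer: 19/21

Derivation:
Let a_i = P(absorbed in S0 | start in state i).
Boundary conditions: a_S0 = 1, a_S3 = 0.
For each transient state i, a_i = sum_j P(i->j) * a_j:
  a_S1 = 7/9*a_S0 + 1/9*a_S1 + 1/9*a_S2 + 0*a_S3
  a_S2 = 1/9*a_S0 + 1/9*a_S1 + 1/9*a_S2 + 2/3*a_S3

Substituting a_S0 = 1 and a_S3 = 0, rearrange to (I - Q) a = r where r[i] = P(i -> S0):
  [8/9, -1/9] . (a_S1, a_S2) = 7/9
  [-1/9, 8/9] . (a_S1, a_S2) = 1/9

Solving yields:
  a_S1 = 19/21
  a_S2 = 5/21

Starting state is S1, so the absorption probability is a_S1 = 19/21.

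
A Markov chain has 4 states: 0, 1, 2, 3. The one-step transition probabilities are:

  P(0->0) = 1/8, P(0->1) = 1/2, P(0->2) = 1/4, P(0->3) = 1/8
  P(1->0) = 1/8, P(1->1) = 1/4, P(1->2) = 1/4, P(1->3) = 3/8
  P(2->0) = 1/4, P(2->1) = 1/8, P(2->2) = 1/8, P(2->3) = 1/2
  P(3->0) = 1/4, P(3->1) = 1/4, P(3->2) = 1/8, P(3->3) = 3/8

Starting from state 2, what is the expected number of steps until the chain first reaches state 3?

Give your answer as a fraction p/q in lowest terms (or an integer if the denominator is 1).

Answer: 88/35

Derivation:
Let h_i = expected steps to first reach 3 from state i.
Boundary: h_3 = 0.
First-step equations for the other states:
  h_0 = 1 + 1/8*h_0 + 1/2*h_1 + 1/4*h_2 + 1/8*h_3
  h_1 = 1 + 1/8*h_0 + 1/4*h_1 + 1/4*h_2 + 3/8*h_3
  h_2 = 1 + 1/4*h_0 + 1/8*h_1 + 1/8*h_2 + 1/2*h_3

Substituting h_3 = 0 and rearranging gives the linear system (I - Q) h = 1:
  [7/8, -1/2, -1/4] . (h_0, h_1, h_2) = 1
  [-1/8, 3/4, -1/4] . (h_0, h_1, h_2) = 1
  [-1/4, -1/8, 7/8] . (h_0, h_1, h_2) = 1

Solving yields:
  h_0 = 24/7
  h_1 = 96/35
  h_2 = 88/35

Starting state is 2, so the expected hitting time is h_2 = 88/35.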